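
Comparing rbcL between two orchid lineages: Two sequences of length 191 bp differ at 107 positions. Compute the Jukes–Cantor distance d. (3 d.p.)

1.031

p = 107/191 ≈ 0.560209.
d = −(3/4) ln(1 − 4p/3) = −0.75 ln(1 − 0.746945) = −0.75 ln(0.253055)
  = −0.75 × (-1.374148) = 1.030611 substitutions/site.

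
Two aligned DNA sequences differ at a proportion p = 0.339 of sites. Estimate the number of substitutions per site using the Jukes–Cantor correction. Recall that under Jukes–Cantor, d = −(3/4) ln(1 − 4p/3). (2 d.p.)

0.45

d = −(3/4) ln(1 − 4p/3) = −0.75 ln(1 − 0.452) = −0.75 ln(0.548)
  = −0.75 × (-0.601480) = 0.451110 substitutions/site.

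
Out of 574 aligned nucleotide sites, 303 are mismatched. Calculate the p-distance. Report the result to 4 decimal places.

0.5279

p = 303/574 = 0.527874… ≈ 0.5279 (to 4 d.p.).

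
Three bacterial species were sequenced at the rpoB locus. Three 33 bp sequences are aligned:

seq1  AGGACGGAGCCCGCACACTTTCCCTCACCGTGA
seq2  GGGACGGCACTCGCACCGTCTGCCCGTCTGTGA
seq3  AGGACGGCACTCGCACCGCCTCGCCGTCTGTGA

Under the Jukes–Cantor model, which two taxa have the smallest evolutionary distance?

seq1–seq2: 12/33 differ, p = 0.364, d = 0.497.
seq1–seq3: 12/33 differ, p = 0.364, d = 0.497.
seq2–seq3: 4/33 differ, p = 0.121, d = 0.132.
The smallest distance is between seq2 and seq3.

seq2 and seq3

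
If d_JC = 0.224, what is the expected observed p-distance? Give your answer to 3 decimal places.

p = (3/4)(1 − e^(−4d/3)) = 0.75 × (1 − e^(-0.298667)) = 0.75 × (1 − 0.741806) = 0.193646.

0.194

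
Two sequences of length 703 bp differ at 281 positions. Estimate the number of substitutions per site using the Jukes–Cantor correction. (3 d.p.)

0.571

p = 281/703 ≈ 0.399716.
d = −(3/4) ln(1 − 4p/3) = −0.75 ln(1 − 0.532955) = −0.75 ln(0.467045)
  = −0.75 × (-0.761330) = 0.570998 substitutions/site.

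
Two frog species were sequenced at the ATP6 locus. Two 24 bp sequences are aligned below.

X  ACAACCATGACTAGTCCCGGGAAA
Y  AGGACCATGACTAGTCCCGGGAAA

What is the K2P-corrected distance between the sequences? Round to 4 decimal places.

0.0885

Of 24 sites, 1 differences are transitions and 1 are transversions, so P = 1/24 ≈ 0.041667 and Q = 1/24 ≈ 0.041667.
Under the Kimura two-parameter model, d = −½ ln(1 − 2P − Q) − ¼ ln(1 − 2Q).
1 − 2P − Q = 0.874999, giving −½ ln(0.874999) = 0.066766.
1 − 2Q = 0.916666, giving −¼ ln(0.916666) = 0.021753.
d = 0.066766 + 0.021753 = 0.088519.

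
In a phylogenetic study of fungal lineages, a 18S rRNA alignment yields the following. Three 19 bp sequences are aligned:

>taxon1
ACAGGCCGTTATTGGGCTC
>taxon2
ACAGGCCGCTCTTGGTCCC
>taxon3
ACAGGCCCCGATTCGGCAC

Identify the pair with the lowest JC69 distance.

taxon1–taxon2: 4/19 differ, p = 0.211, d = 0.247.
taxon1–taxon3: 5/19 differ, p = 0.263, d = 0.324.
taxon2–taxon3: 6/19 differ, p = 0.316, d = 0.410.
The smallest distance is between taxon1 and taxon2.

taxon1 and taxon2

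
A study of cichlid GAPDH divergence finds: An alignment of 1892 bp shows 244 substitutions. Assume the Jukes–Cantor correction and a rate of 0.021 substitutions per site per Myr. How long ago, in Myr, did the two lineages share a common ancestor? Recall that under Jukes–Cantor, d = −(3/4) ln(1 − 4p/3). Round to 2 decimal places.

p = 244/1892 ≈ 0.128964.
d = −(3/4) ln(1 − 4p/3) = −0.75 ln(1 − 0.171952) = −0.75 ln(0.828048)
  = −0.75 × (-0.188684) = 0.141513 substitutions/site.
Under a molecular clock d = 2μt, so t = d/(2μ) = 0.141513 / (2 × 0.021) = 3.37 Myr.

3.37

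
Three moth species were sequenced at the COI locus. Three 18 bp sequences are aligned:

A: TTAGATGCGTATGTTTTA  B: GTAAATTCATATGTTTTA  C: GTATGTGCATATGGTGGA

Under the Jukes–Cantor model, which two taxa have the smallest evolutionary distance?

A and B

A–B: 4/18 differ, p = 0.222, d = 0.264.
A–C: 7/18 differ, p = 0.389, d = 0.548.
B–C: 6/18 differ, p = 0.333, d = 0.441.
The smallest distance is between A and B.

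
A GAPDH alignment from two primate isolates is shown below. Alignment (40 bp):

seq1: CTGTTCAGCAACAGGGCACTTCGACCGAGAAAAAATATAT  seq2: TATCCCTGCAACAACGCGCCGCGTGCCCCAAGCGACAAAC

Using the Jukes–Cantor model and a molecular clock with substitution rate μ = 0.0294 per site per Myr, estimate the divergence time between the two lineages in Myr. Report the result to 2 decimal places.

The sequences differ at 22 of 40 sites, so p = 22/40 = 0.55.
d = −(3/4) ln(1 − 4p/3) = −0.75 ln(1 − 0.733333) = −0.75 ln(0.266667)
  = −0.75 × (-1.321755) = 0.991316 substitutions/site.
Under a molecular clock d = 2μt, so t = d/(2μ) = 0.991316 / (2 × 0.0294) = 16.86 Myr.

16.86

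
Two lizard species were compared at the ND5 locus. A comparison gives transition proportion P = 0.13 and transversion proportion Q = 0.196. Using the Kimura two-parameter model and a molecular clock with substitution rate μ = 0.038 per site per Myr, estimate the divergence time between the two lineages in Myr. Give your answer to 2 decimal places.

Under the Kimura two-parameter model, d = −½ ln(1 − 2P − Q) − ¼ ln(1 − 2Q).
1 − 2P − Q = 0.544, giving −½ ln(0.544) = 0.304403.
1 − 2Q = 0.608, giving −¼ ln(0.608) = 0.124395.
d = 0.304403 + 0.124395 = 0.428798.
Under a molecular clock d = 2μt, so t = d/(2μ) = 0.428798 / (2 × 0.038) = 5.64 Myr.

5.64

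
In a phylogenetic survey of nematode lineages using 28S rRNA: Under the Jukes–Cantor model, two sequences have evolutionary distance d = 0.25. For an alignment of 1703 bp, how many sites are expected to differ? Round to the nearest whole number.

Invert JC69: p = (3/4)(1 − e^(−4d/3)) = 0.75 × (1 − e^(-0.333333)) = 0.75 × (1 − 0.716532) = 0.212601.
Expected differing sites = pL ≈ 0.212601 × 1703 = 362.059503 ≈ 362.

362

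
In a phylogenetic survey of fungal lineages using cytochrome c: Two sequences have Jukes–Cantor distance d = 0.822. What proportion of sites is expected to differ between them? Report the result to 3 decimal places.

0.499

p = (3/4)(1 − e^(−4d/3)) = 0.75 × (1 − e^(-1.096)) = 0.75 × (1 − 0.334205) = 0.499346.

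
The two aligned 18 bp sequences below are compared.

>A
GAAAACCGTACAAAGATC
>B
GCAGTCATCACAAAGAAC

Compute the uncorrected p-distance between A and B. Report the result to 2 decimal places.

0.39

The sequences differ at 7 of 18 positions (sites 2, 4, 5, 7, 8, 9, 17).
p = 7/18 = 0.388888… ≈ 0.39 (to 2 d.p.).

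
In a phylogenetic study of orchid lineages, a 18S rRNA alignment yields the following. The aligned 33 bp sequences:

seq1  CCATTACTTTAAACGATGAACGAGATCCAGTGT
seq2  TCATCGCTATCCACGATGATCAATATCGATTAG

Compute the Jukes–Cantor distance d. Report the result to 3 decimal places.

The sequences differ at 13 of 33 sites, so p = 13/33 ≈ 0.393939.
d = −(3/4) ln(1 − 4p/3) = −0.75 ln(1 − 0.525252) = −0.75 ln(0.474748)
  = −0.75 × (-0.744971) = 0.558728 substitutions/site.

0.559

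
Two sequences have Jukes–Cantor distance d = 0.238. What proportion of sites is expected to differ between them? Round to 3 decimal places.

0.204

p = (3/4)(1 − e^(−4d/3)) = 0.75 × (1 − e^(-0.317333)) = 0.75 × (1 − 0.728088) = 0.203934.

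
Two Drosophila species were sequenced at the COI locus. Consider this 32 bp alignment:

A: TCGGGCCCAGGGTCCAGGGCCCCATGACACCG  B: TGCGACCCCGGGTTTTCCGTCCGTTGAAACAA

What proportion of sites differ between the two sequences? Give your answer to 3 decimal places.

The sequences differ at 15 of 32 positions.
p = 15/32 = 0.46875 ≈ 0.469 (to 3 d.p.).

0.469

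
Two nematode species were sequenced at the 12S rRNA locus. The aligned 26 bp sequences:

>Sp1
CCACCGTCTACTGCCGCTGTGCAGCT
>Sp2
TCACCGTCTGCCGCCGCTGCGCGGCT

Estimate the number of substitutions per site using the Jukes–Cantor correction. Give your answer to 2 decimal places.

0.22

The sequences differ at 5 of 26 sites (1, 10, 12, 20, 23), so p = 5/26 ≈ 0.192308.
d = −(3/4) ln(1 − 4p/3) = −0.75 ln(1 − 0.256411) = −0.75 ln(0.743589)
  = −0.75 × (-0.296267) = 0.222200 substitutions/site.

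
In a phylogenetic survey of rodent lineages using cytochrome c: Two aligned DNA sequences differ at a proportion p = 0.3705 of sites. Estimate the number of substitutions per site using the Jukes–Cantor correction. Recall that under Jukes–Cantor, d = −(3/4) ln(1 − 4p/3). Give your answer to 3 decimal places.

0.511

d = −(3/4) ln(1 − 4p/3) = −0.75 ln(1 − 0.494) = −0.75 ln(0.506)
  = −0.75 × (-0.681219) = 0.510914 substitutions/site.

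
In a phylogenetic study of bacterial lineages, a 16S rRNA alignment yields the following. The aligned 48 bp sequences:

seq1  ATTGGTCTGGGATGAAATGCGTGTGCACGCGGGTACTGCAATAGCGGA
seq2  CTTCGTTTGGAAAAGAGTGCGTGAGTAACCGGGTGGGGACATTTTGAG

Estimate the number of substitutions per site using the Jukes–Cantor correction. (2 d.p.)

The sequences differ at 22 of 48 sites, so p = 22/48 ≈ 0.458333.
d = −(3/4) ln(1 − 4p/3) = −0.75 ln(1 − 0.611111) = −0.75 ln(0.388889)
  = −0.75 × (-0.944461) = 0.708346 substitutions/site.

0.71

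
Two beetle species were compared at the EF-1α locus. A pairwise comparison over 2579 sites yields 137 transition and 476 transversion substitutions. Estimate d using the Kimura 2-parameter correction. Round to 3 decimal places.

0.287

P = 137/2579 ≈ 0.053121 and Q = 476/2579 ≈ 0.184568.
Under the Kimura two-parameter model, d = −½ ln(1 − 2P − Q) − ¼ ln(1 − 2Q).
1 − 2P − Q = 0.70919, giving −½ ln(0.70919) = 0.171816.
1 − 2Q = 0.630864, giving −¼ ln(0.630864) = 0.115166.
d = 0.171816 + 0.115166 = 0.286982.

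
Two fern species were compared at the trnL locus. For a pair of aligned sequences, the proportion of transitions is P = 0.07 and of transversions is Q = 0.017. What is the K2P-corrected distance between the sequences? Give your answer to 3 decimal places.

Under the Kimura two-parameter model, d = −½ ln(1 − 2P − Q) − ¼ ln(1 − 2Q).
1 − 2P − Q = 0.843, giving −½ ln(0.843) = 0.085394.
1 − 2Q = 0.966, giving −¼ ln(0.966) = 0.008648.
d = 0.085394 + 0.008648 = 0.094042.

0.094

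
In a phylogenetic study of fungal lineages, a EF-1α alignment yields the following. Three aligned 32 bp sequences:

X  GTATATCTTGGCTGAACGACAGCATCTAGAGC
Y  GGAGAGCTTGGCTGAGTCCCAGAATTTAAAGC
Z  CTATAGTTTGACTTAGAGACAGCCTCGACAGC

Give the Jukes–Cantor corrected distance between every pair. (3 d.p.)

d(X,Y) = 0.404, d(X,Z) = 0.404, d(Y,Z) = 0.657

X–Y: 10/32 sites differ → p = 0.3125, d = −0.75 ln(1 − 0.416667) = 0.404248 ≈ 0.404.
X–Z: 10/32 sites differ → p = 0.3125, d = −0.75 ln(1 − 0.416667) = 0.404248 ≈ 0.404.
Y–Z: 14/32 sites differ → p = 0.4375, d = −0.75 ln(1 − 0.583333) = 0.656601 ≈ 0.657.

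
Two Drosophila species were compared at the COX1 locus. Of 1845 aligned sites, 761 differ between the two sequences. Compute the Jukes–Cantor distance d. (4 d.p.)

p = 761/1845 ≈ 0.412466.
d = −(3/4) ln(1 − 4p/3) = −0.75 ln(1 − 0.549955) = −0.75 ln(0.450045)
  = −0.75 × (-0.798408) = 0.598806 substitutions/site.

0.5988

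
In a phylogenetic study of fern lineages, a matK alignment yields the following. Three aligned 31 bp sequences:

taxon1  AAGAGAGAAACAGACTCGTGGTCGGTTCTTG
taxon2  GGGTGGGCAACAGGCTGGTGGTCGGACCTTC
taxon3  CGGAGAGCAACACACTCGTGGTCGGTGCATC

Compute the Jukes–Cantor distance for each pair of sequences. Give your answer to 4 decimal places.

d(taxon1,taxon2) = 0.4217, d(taxon1,taxon3) = 0.2687, d(taxon2,taxon3) = 0.3672

taxon1–taxon2: 10/31 sites differ → p ≈ 0.322581, d = −0.75 ln(1 − 0.430108) = 0.421731 ≈ 0.4217.
taxon1–taxon3: 7/31 sites differ → p ≈ 0.225806, d = −0.75 ln(1 − 0.301075) = 0.268659 ≈ 0.2687.
taxon2–taxon3: 9/31 sites differ → p ≈ 0.290323, d = −0.75 ln(1 − 0.387097) = 0.367161 ≈ 0.3672.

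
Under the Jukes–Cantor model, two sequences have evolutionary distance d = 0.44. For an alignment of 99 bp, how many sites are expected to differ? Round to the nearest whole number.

33

Invert JC69: p = (3/4)(1 − e^(−4d/3)) = 0.75 × (1 − e^(-0.586667)) = 0.75 × (1 − 0.556178) = 0.332867.
Expected differing sites = pL ≈ 0.332867 × 99 = 32.953833 ≈ 33.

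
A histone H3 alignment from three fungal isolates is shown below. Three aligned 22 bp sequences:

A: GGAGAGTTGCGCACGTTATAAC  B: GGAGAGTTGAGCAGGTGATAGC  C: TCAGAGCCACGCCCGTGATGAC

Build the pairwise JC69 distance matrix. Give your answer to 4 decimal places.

d(A,B) = 0.2082, d(A,C) = 0.4975, d(B,C) = 0.6987

A–B: 4/22 sites differ → p ≈ 0.181818, d = −0.75 ln(1 − 0.242424) = 0.208224 ≈ 0.2082.
A–C: 8/22 sites differ → p ≈ 0.363636, d = −0.75 ln(1 − 0.484848) = 0.497470 ≈ 0.4975.
B–C: 10/22 sites differ → p ≈ 0.454545, d = −0.75 ln(1 − 0.60606) = 0.698667 ≈ 0.6987.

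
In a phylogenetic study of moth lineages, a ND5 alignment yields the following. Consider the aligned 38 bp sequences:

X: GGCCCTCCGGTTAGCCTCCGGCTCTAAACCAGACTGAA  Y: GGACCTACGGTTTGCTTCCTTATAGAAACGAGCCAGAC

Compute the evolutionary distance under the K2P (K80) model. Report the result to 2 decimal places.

Of 38 sites, 1 differences are transitions and 12 are transversions, so P = 1/38 ≈ 0.026316 and Q = 12/38 ≈ 0.315789.
Under the Kimura two-parameter model, d = −½ ln(1 − 2P − Q) − ¼ ln(1 − 2Q).
1 − 2P − Q = 0.631579, giving −½ ln(0.631579) = 0.229766.
1 − 2Q = 0.368422, giving −¼ ln(0.368422) = 0.249632.
d = 0.229766 + 0.249632 = 0.479398.

0.48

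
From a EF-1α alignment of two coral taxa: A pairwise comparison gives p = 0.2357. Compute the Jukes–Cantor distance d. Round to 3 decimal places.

0.283

d = −(3/4) ln(1 − 4p/3) = −0.75 ln(1 − 0.314267) = −0.75 ln(0.685733)
  = −0.75 × (-0.377267) = 0.282950 substitutions/site.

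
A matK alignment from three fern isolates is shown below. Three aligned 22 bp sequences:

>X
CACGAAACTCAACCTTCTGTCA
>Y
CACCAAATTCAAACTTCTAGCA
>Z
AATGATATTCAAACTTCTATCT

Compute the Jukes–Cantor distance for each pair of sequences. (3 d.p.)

X–Y: 5/22 sites differ → p ≈ 0.227273, d = −0.75 ln(1 − 0.303031) = 0.270761 ≈ 0.271.
X–Z: 7/22 sites differ → p ≈ 0.318182, d = −0.75 ln(1 − 0.424243) = 0.414052 ≈ 0.414.
Y–Z: 6/22 sites differ → p ≈ 0.272727, d = −0.75 ln(1 − 0.363636) = 0.338988 ≈ 0.339.

d(X,Y) = 0.271, d(X,Z) = 0.414, d(Y,Z) = 0.339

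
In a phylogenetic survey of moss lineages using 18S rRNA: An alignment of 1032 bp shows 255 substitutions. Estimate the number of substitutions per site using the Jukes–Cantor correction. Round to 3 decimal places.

p = 255/1032 ≈ 0.247093.
d = −(3/4) ln(1 − 4p/3) = −0.75 ln(1 − 0.329457) = −0.75 ln(0.670543)
  = −0.75 × (-0.399667) = 0.299750 substitutions/site.

0.300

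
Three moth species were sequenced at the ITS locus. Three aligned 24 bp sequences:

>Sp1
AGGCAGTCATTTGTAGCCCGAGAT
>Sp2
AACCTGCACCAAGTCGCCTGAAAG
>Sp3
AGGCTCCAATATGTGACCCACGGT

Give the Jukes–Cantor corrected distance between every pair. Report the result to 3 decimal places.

Sp1–Sp2: 13/24 sites differ → p ≈ 0.541667, d = −0.75 ln(1 − 0.722223) = 0.960702 ≈ 0.961.
Sp1–Sp3: 10/24 sites differ → p ≈ 0.416667, d = −0.75 ln(1 − 0.555556) = 0.608198 ≈ 0.608.
Sp2–Sp3: 14/24 sites differ → p ≈ 0.583333, d = −0.75 ln(1 − 0.777777) = 1.128055 ≈ 1.128.

d(Sp1,Sp2) = 0.961, d(Sp1,Sp3) = 0.608, d(Sp2,Sp3) = 1.128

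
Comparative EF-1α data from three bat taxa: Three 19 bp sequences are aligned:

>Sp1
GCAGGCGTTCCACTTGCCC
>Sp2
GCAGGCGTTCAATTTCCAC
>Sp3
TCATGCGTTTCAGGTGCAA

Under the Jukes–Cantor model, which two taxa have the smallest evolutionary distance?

Sp1 and Sp2

Sp1–Sp2: 4/19 differ, p = 0.211, d = 0.247.
Sp1–Sp3: 7/19 differ, p = 0.368, d = 0.507.
Sp2–Sp3: 8/19 differ, p = 0.421, d = 0.618.
The smallest distance is between Sp1 and Sp2.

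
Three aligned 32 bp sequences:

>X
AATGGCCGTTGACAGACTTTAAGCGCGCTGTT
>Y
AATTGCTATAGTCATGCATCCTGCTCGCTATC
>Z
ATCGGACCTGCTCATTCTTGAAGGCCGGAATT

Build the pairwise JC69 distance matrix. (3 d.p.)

X–Y: 14/32 sites differ → p = 0.4375, d = −0.75 ln(1 − 0.583333) = 0.656601 ≈ 0.657.
X–Z: 15/32 sites differ → p = 0.46875, d = −0.75 ln(1 − 0.625) = 0.735622 ≈ 0.736.
Y–Z: 18/32 sites differ → p = 0.5625, d = −0.75 ln(1 − 0.75) = 1.039721 ≈ 1.040.

d(X,Y) = 0.657, d(X,Z) = 0.736, d(Y,Z) = 1.040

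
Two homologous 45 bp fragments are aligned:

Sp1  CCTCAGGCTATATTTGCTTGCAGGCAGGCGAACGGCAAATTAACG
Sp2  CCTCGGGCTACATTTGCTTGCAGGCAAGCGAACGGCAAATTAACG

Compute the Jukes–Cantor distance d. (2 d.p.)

The sequences differ at 3 of 45 sites (5, 11, 27), so p = 3/45 ≈ 0.066667.
d = −(3/4) ln(1 − 4p/3) = −0.75 ln(1 − 0.088889) = −0.75 ln(0.911111)
  = −0.75 × (-0.093091) = 0.069818 substitutions/site.

0.07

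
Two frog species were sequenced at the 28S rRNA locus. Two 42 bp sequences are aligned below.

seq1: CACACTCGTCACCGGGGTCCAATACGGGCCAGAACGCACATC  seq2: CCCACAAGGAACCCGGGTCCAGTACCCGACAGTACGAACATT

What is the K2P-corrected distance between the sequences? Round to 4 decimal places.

Of 42 sites, 2 differences are transitions and 11 are transversions, so P = 2/42 ≈ 0.047619 and Q = 11/42 ≈ 0.261905.
Under the Kimura two-parameter model, d = −½ ln(1 − 2P − Q) − ¼ ln(1 − 2Q).
1 − 2P − Q = 0.642857, giving −½ ln(0.642857) = 0.220916.
1 − 2Q = 0.47619, giving −¼ ln(0.47619) = 0.185485.
d = 0.220916 + 0.185485 = 0.406401.

0.4064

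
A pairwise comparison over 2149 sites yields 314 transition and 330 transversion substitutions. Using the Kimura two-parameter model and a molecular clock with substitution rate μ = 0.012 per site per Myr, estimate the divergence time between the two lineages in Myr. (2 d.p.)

P = 314/2149 ≈ 0.146114 and Q = 330/2149 ≈ 0.15356.
Under the Kimura two-parameter model, d = −½ ln(1 − 2P − Q) − ¼ ln(1 − 2Q).
1 − 2P − Q = 0.554212, giving −½ ln(0.554212) = 0.295104.
1 − 2Q = 0.69288, giving −¼ ln(0.69288) = 0.091725.
d = 0.295104 + 0.091725 = 0.386829.
Under a molecular clock d = 2μt, so t = d/(2μ) = 0.386829 / (2 × 0.012) = 16.12 Myr.

16.12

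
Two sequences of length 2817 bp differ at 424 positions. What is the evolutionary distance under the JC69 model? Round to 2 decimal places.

0.17

p = 424/2817 ≈ 0.150515.
d = −(3/4) ln(1 − 4p/3) = −0.75 ln(1 − 0.200687) = −0.75 ln(0.799313)
  = −0.75 × (-0.224003) = 0.168002 substitutions/site.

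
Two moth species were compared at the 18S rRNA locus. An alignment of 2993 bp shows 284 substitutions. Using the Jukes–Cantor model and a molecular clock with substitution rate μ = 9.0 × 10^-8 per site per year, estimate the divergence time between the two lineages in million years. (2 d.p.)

p = 284/2993 ≈ 0.094888.
d = −(3/4) ln(1 − 4p/3) = −0.75 ln(1 − 0.126517) = −0.75 ln(0.873483)
  = −0.75 × (-0.135267) = 0.101450 substitutions/site.
Under a molecular clock d = 2μt, so t = d/(2μ) = 0.101450 / (2 × 9.0 × 10^-8) = 0.56 million years.

0.56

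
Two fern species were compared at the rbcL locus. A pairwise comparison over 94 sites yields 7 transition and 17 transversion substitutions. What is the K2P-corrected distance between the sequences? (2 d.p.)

0.31

P = 7/94 ≈ 0.074468 and Q = 17/94 ≈ 0.180851.
Under the Kimura two-parameter model, d = −½ ln(1 − 2P − Q) − ¼ ln(1 − 2Q).
1 − 2P − Q = 0.670213, giving −½ ln(0.670213) = 0.200080.
1 − 2Q = 0.638298, giving −¼ ln(0.638298) = 0.112238.
d = 0.200080 + 0.112238 = 0.312318.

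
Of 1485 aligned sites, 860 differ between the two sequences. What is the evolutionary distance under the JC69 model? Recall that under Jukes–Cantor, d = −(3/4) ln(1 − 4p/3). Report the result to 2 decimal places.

p = 860/1485 ≈ 0.579125.
d = −(3/4) ln(1 − 4p/3) = −0.75 ln(1 − 0.772167) = −0.75 ln(0.227833)
  = −0.75 × (-1.479142) = 1.109357 substitutions/site.

1.11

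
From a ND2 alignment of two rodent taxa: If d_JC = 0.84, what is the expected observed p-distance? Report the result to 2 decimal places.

0.51

p = (3/4)(1 − e^(−4d/3)) = 0.75 × (1 − e^(-1.12)) = 0.75 × (1 − 0.326280) = 0.505290.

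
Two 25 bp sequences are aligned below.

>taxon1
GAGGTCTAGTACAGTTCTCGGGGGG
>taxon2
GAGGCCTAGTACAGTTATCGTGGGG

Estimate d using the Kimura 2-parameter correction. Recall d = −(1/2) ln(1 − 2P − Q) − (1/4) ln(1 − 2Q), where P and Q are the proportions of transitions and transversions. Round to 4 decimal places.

0.1308

Of 25 sites, 1 differences are transitions and 2 are transversions, so P = 1/25 = 0.04 and Q = 2/25 = 0.08.
Under the Kimura two-parameter model, d = −½ ln(1 − 2P − Q) − ¼ ln(1 − 2Q).
1 − 2P − Q = 0.84, giving −½ ln(0.84) = 0.087177.
1 − 2Q = 0.84, giving −¼ ln(0.84) = 0.043588.
d = 0.087177 + 0.043588 = 0.130765.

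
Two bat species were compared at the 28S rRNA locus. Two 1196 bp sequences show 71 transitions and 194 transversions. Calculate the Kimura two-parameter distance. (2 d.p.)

0.26

P = 71/1196 ≈ 0.059365 and Q = 194/1196 ≈ 0.162207.
Under the Kimura two-parameter model, d = −½ ln(1 − 2P − Q) − ¼ ln(1 − 2Q).
1 − 2P − Q = 0.719063, giving −½ ln(0.719063) = 0.164903.
1 − 2Q = 0.675586, giving −¼ ln(0.675586) = 0.098044.
d = 0.164903 + 0.098044 = 0.262947.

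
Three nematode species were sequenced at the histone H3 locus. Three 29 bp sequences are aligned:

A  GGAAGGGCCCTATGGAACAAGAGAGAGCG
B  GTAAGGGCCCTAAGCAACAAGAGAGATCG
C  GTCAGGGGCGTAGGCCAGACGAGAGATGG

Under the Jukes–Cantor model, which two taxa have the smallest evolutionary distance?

A–B: 4/29 differ, p = 0.138, d = 0.152.
A–C: 11/29 differ, p = 0.379, d = 0.529.
B–C: 8/29 differ, p = 0.276, d = 0.344.
The smallest distance is between A and B.

A and B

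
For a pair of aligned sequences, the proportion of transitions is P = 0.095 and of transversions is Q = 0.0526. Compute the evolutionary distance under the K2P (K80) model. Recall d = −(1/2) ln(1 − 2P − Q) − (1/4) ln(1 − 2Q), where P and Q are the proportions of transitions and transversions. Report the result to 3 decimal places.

0.167

Under the Kimura two-parameter model, d = −½ ln(1 − 2P − Q) − ¼ ln(1 − 2Q).
1 − 2P − Q = 0.7574, giving −½ ln(0.7574) = 0.138932.
1 − 2Q = 0.8948, giving −¼ ln(0.8948) = 0.027789.
d = 0.138932 + 0.027789 = 0.166721.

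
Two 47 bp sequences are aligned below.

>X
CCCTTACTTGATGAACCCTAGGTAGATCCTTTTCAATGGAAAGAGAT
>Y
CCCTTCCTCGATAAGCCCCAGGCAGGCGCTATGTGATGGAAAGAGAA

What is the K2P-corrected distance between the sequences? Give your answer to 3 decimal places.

0.396

Of 47 sites, 9 differences are transitions and 5 are transversions, so P = 9/47 ≈ 0.191489 and Q = 5/47 ≈ 0.106383.
Under the Kimura two-parameter model, d = −½ ln(1 − 2P − Q) − ¼ ln(1 − 2Q).
1 − 2P − Q = 0.510639, giving −½ ln(0.510639) = 0.336046.
1 − 2Q = 0.787234, giving −¼ ln(0.787234) = 0.059807.
d = 0.336046 + 0.059807 = 0.395853.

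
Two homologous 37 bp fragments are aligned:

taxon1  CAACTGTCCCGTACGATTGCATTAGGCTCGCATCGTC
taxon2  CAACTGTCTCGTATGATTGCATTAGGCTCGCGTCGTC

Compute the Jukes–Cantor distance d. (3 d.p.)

The sequences differ at 3 of 37 sites (9, 14, 32), so p = 3/37 ≈ 0.081081.
d = −(3/4) ln(1 − 4p/3) = −0.75 ln(1 − 0.108108) = −0.75 ln(0.891892)
  = −0.75 × (-0.114410) = 0.085808 substitutions/site.

0.086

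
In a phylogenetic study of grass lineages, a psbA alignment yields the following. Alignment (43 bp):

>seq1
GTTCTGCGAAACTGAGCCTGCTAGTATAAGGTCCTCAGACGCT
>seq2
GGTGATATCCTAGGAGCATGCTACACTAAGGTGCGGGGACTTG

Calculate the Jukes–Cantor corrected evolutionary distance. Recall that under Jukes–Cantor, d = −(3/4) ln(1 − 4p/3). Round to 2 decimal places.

The sequences differ at 22 of 43 sites, so p = 22/43 ≈ 0.511628.
d = −(3/4) ln(1 − 4p/3) = −0.75 ln(1 − 0.682171) = −0.75 ln(0.317829)
  = −0.75 × (-1.146242) = 0.859682 substitutions/site.

0.86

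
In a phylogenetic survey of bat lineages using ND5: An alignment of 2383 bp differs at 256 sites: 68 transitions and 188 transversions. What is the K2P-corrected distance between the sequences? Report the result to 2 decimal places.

P = 68/2383 ≈ 0.028535 and Q = 188/2383 ≈ 0.078892.
Under the Kimura two-parameter model, d = −½ ln(1 − 2P − Q) − ¼ ln(1 − 2Q).
1 − 2P − Q = 0.864038, giving −½ ln(0.864038) = 0.073069.
1 − 2Q = 0.842216, giving −¼ ln(0.842216) = 0.042930.
d = 0.073069 + 0.042930 = 0.115999.

0.12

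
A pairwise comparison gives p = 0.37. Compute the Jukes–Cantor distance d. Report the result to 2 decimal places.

d = −(3/4) ln(1 − 4p/3) = −0.75 ln(1 − 0.493333) = −0.75 ln(0.506667)
  = −0.75 × (-0.679901) = 0.509926 substitutions/site.

0.51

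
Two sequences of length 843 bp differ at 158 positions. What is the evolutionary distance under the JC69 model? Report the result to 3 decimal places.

0.216

p = 158/843 ≈ 0.187426.
d = −(3/4) ln(1 − 4p/3) = −0.75 ln(1 − 0.249901) = −0.75 ln(0.750099)
  = −0.75 × (-0.287550) = 0.215663 substitutions/site.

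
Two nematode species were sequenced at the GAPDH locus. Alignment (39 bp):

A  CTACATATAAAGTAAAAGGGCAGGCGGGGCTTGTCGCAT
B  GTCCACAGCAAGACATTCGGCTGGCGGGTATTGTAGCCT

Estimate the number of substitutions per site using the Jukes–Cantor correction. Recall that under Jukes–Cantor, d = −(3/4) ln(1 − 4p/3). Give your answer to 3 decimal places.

0.539

The sequences differ at 15 of 39 sites, so p = 15/39 ≈ 0.384615.
d = −(3/4) ln(1 − 4p/3) = −0.75 ln(1 − 0.51282) = −0.75 ln(0.48718)
  = −0.75 × (-0.719122) = 0.539342 substitutions/site.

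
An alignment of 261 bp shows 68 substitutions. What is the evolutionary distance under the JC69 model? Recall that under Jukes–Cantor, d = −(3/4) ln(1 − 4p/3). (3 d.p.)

p = 68/261 ≈ 0.260536.
d = −(3/4) ln(1 − 4p/3) = −0.75 ln(1 − 0.347381) = −0.75 ln(0.652619)
  = −0.75 × (-0.426762) = 0.320072 substitutions/site.

0.320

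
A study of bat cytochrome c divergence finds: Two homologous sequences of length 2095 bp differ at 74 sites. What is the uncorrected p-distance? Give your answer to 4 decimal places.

p = 74/2095 = 0.035322… ≈ 0.0353 (to 4 d.p.).

0.0353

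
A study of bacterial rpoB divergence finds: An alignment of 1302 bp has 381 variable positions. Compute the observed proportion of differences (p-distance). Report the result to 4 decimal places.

p = 381/1302 = 0.292626… ≈ 0.2926 (to 4 d.p.).

0.2926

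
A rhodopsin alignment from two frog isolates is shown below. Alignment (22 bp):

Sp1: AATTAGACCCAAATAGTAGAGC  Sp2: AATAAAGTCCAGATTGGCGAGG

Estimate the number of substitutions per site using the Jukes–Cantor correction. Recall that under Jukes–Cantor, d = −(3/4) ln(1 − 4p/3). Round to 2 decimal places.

The sequences differ at 9 of 22 sites (4, 6, 7, 8, 12, 15, 17, 18, 22), so p = 9/22 ≈ 0.409091.
d = −(3/4) ln(1 − 4p/3) = −0.75 ln(1 − 0.545455) = −0.75 ln(0.454545)
  = −0.75 × (-0.788458) = 0.591344 substitutions/site.

0.59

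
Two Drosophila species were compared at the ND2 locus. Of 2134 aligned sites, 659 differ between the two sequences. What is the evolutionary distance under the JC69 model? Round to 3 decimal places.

p = 659/2134 ≈ 0.30881.
d = −(3/4) ln(1 − 4p/3) = −0.75 ln(1 − 0.411747) = −0.75 ln(0.588253)
  = −0.75 × (-0.530598) = 0.397949 substitutions/site.

0.398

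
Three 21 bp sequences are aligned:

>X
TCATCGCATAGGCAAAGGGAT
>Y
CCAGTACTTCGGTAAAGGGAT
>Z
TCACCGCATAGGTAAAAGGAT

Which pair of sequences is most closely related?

X and Z

X–Y: 7/21 differ, p = 0.333, d = 0.441.
X–Z: 3/21 differ, p = 0.143, d = 0.158.
Y–Z: 7/21 differ, p = 0.333, d = 0.441.
The smallest distance is between X and Z.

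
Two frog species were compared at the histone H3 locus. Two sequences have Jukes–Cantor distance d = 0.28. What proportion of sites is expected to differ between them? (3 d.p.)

0.234

p = (3/4)(1 − e^(−4d/3)) = 0.75 × (1 − e^(-0.373333)) = 0.75 × (1 − 0.688436) = 0.233673.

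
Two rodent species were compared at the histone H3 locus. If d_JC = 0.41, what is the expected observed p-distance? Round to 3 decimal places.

0.316

p = (3/4)(1 − e^(−4d/3)) = 0.75 × (1 − e^(-0.546667)) = 0.75 × (1 − 0.578876) = 0.315843.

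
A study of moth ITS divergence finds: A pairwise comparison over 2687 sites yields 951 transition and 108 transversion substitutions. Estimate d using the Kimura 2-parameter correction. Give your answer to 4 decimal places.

P = 951/2687 ≈ 0.353926 and Q = 108/2687 ≈ 0.040194.
Under the Kimura two-parameter model, d = −½ ln(1 − 2P − Q) − ¼ ln(1 − 2Q).
1 − 2P − Q = 0.251954, giving −½ ln(0.251954) = 0.689254.
1 − 2Q = 0.919612, giving −¼ ln(0.919612) = 0.020951.
d = 0.689254 + 0.020951 = 0.710205.

0.7102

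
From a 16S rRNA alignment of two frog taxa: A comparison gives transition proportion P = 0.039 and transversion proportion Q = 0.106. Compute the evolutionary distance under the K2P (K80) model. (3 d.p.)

0.161

Under the Kimura two-parameter model, d = −½ ln(1 − 2P − Q) − ¼ ln(1 − 2Q).
1 − 2P − Q = 0.816, giving −½ ln(0.816) = 0.101670.
1 − 2Q = 0.788, giving −¼ ln(0.788) = 0.059564.
d = 0.101670 + 0.059564 = 0.161234.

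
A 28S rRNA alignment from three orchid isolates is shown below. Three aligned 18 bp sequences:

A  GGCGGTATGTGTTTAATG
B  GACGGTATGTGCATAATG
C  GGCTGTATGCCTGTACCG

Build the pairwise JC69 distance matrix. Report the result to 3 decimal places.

A–B: 3/18 sites differ → p ≈ 0.166667, d = −0.75 ln(1 − 0.222223) = 0.188487 ≈ 0.188.
A–C: 6/18 sites differ → p ≈ 0.333333, d = −0.75 ln(1 − 0.444444) = 0.440839 ≈ 0.441.
B–C: 8/18 sites differ → p ≈ 0.444444, d = −0.75 ln(1 − 0.592592) = 0.673455 ≈ 0.673.

d(A,B) = 0.188, d(A,C) = 0.441, d(B,C) = 0.673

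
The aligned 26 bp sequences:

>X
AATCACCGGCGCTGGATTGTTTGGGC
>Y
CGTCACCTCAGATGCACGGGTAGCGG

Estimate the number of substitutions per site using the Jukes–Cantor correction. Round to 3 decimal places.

0.824

The sequences differ at 13 of 26 sites, so p = 13/26 = 0.5.
d = −(3/4) ln(1 − 4p/3) = −0.75 ln(1 − 0.666667) = −0.75 ln(0.333333)
  = −0.75 × (-1.098613) = 0.823960 substitutions/site.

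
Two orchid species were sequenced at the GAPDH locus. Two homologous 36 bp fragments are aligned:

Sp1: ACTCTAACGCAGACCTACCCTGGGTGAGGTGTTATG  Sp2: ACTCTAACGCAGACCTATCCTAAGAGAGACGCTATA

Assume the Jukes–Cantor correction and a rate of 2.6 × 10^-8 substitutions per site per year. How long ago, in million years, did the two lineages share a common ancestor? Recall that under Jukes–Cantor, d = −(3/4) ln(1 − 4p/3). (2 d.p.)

5.07

The sequences differ at 8 of 36 sites (18, 22, 23, 25, 29, 30, 32, 36), so p = 8/36 ≈ 0.222222.
d = −(3/4) ln(1 − 4p/3) = −0.75 ln(1 − 0.296296) = −0.75 ln(0.703704)
  = −0.75 × (-0.351397) = 0.263548 substitutions/site.
Under a molecular clock d = 2μt, so t = d/(2μ) = 0.263548 / (2 × 2.6 × 10^-8) = 5.07 million years.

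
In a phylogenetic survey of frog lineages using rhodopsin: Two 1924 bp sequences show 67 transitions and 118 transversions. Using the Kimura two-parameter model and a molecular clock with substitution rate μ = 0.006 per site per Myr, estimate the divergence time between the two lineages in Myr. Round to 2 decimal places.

8.58

P = 67/1924 ≈ 0.034823 and Q = 118/1924 ≈ 0.061331.
Under the Kimura two-parameter model, d = −½ ln(1 − 2P − Q) − ¼ ln(1 − 2Q).
1 − 2P − Q = 0.869023, giving −½ ln(0.869023) = 0.070193.
1 − 2Q = 0.877338, giving −¼ ln(0.877338) = 0.032716.
d = 0.070193 + 0.032716 = 0.102909.
Under a molecular clock d = 2μt, so t = d/(2μ) = 0.102909 / (2 × 0.006) = 8.58 Myr.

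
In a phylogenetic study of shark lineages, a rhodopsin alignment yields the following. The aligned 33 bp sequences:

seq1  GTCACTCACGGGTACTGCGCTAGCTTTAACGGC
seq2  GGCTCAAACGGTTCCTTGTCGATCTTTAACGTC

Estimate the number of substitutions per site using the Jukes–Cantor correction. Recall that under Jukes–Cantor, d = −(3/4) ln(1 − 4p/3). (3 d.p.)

The sequences differ at 12 of 33 sites, so p = 12/33 ≈ 0.363636.
d = −(3/4) ln(1 − 4p/3) = −0.75 ln(1 − 0.484848) = −0.75 ln(0.515152)
  = −0.75 × (-0.663293) = 0.497470 substitutions/site.

0.497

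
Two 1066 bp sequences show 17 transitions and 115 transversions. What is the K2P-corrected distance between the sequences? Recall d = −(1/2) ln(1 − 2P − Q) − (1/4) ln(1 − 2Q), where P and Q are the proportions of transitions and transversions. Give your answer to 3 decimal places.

P = 17/1066 ≈ 0.015947 and Q = 115/1066 ≈ 0.10788.
Under the Kimura two-parameter model, d = −½ ln(1 − 2P − Q) − ¼ ln(1 − 2Q).
1 − 2P − Q = 0.860226, giving −½ ln(0.860226) = 0.075280.
1 − 2Q = 0.78424, giving −¼ ln(0.78424) = 0.060760.
d = 0.075280 + 0.060760 = 0.136040.

0.136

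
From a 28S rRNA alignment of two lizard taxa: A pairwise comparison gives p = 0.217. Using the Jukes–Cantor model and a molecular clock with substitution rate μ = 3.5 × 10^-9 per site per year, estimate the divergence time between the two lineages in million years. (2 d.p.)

d = −(3/4) ln(1 − 4p/3) = −0.75 ln(1 − 0.289333) = −0.75 ln(0.710667)
  = −0.75 × (-0.341551) = 0.256163 substitutions/site.
Under a molecular clock d = 2μt, so t = d/(2μ) = 0.256163 / (2 × 3.5 × 10^-9) = 36.59 million years.

36.59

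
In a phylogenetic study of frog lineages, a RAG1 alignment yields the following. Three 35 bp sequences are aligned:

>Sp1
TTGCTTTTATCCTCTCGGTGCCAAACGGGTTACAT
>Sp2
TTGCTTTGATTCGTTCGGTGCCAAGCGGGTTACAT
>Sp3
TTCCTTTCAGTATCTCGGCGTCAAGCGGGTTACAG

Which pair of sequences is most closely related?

Sp1–Sp2: 5/35 differ, p = 0.143, d = 0.158.
Sp1–Sp3: 9/35 differ, p = 0.257, d = 0.315.
Sp2–Sp3: 9/35 differ, p = 0.257, d = 0.315.
The smallest distance is between Sp1 and Sp2.

Sp1 and Sp2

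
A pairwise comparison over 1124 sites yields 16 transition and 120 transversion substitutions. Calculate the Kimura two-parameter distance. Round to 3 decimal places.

P = 16/1124 ≈ 0.014235 and Q = 120/1124 ≈ 0.106762.
Under the Kimura two-parameter model, d = −½ ln(1 − 2P − Q) − ¼ ln(1 − 2Q).
1 − 2P − Q = 0.864768, giving −½ ln(0.864768) = 0.072647.
1 − 2Q = 0.786476, giving −¼ ln(0.786476) = 0.060048.
d = 0.072647 + 0.060048 = 0.132695.

0.133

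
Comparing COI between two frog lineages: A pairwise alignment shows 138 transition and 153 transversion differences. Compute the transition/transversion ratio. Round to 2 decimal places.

0.90

R = 138/153 = 0.901960… ≈ 0.90 (to 2 d.p.).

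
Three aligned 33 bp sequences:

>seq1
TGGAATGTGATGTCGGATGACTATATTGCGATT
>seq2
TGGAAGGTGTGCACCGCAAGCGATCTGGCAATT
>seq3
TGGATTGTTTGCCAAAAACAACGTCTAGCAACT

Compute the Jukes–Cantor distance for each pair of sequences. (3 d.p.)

d(seq1,seq2) = 0.625, d(seq1,seq3) = 0.974, d(seq2,seq3) = 0.699

seq1–seq2: 14/33 sites differ → p ≈ 0.424242, d = −0.75 ln(1 − 0.565656) = 0.625439 ≈ 0.625.
seq1–seq3: 18/33 sites differ → p ≈ 0.545455, d = −0.75 ln(1 − 0.727273) = 0.974463 ≈ 0.974.
seq2–seq3: 15/33 sites differ → p ≈ 0.454545, d = −0.75 ln(1 − 0.60606) = 0.698667 ≈ 0.699.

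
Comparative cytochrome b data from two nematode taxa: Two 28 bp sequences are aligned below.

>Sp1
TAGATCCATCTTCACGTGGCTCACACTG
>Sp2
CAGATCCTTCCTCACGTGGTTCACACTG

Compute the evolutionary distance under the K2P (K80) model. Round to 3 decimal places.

Of 28 sites, 3 differences are transitions and 1 are transversions, so P = 3/28 ≈ 0.107143 and Q = 1/28 ≈ 0.035714.
Under the Kimura two-parameter model, d = −½ ln(1 − 2P − Q) − ¼ ln(1 − 2Q).
1 − 2P − Q = 0.75, giving −½ ln(0.75) = 0.143841.
1 − 2Q = 0.928572, giving −¼ ln(0.928572) = 0.018527.
d = 0.143841 + 0.018527 = 0.162368.

0.162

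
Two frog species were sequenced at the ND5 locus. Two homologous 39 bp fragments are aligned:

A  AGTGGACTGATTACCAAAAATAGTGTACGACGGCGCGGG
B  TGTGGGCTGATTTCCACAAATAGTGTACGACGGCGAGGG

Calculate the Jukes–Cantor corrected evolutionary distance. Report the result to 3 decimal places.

0.141

The sequences differ at 5 of 39 sites (1, 6, 13, 17, 36), so p = 5/39 ≈ 0.128205.
d = −(3/4) ln(1 − 4p/3) = −0.75 ln(1 − 0.17094) = −0.75 ln(0.82906)
  = −0.75 × (-0.187463) = 0.140597 substitutions/site.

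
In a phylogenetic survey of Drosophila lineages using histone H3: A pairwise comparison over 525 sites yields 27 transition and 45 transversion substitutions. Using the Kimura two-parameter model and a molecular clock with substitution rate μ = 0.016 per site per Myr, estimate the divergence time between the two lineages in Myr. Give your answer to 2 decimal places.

P = 27/525 ≈ 0.051429 and Q = 45/525 ≈ 0.085714.
Under the Kimura two-parameter model, d = −½ ln(1 − 2P − Q) − ¼ ln(1 − 2Q).
1 − 2P − Q = 0.811428, giving −½ ln(0.811428) = 0.104480.
1 − 2Q = 0.828572, giving −¼ ln(0.828572) = 0.047013.
d = 0.104480 + 0.047013 = 0.151493.
Under a molecular clock d = 2μt, so t = d/(2μ) = 0.151493 / (2 × 0.016) = 4.73 Myr.

4.73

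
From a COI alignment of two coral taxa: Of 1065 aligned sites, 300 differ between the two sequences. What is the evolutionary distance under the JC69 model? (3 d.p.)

p = 300/1065 ≈ 0.28169.
d = −(3/4) ln(1 − 4p/3) = −0.75 ln(1 − 0.375587) = −0.75 ln(0.624413)
  = −0.75 × (-0.470943) = 0.353207 substitutions/site.

0.353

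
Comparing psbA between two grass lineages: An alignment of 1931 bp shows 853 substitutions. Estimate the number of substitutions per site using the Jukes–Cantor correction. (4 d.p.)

p = 853/1931 ≈ 0.44174.
d = −(3/4) ln(1 − 4p/3) = −0.75 ln(1 − 0.588987) = −0.75 ln(0.411013)
  = −0.75 × (-0.889130) = 0.666848 substitutions/site.

0.6668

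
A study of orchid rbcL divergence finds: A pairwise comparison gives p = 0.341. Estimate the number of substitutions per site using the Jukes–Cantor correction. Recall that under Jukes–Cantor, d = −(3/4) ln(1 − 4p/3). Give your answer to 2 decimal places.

0.45

d = −(3/4) ln(1 − 4p/3) = −0.75 ln(1 − 0.454667) = −0.75 ln(0.545333)
  = −0.75 × (-0.606359) = 0.454769 substitutions/site.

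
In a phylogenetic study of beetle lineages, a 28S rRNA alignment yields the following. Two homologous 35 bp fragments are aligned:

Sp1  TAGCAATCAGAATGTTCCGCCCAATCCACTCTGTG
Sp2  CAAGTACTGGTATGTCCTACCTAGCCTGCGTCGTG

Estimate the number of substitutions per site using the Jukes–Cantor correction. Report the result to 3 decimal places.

0.965

The sequences differ at 19 of 35 sites, so p = 19/35 ≈ 0.542857.
d = −(3/4) ln(1 − 4p/3) = −0.75 ln(1 − 0.723809) = −0.75 ln(0.276191)
  = −0.75 × (-1.286663) = 0.964997 substitutions/site.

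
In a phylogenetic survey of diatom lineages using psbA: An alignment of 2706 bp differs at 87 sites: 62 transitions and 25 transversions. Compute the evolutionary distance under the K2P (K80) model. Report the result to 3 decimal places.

P = 62/2706 ≈ 0.022912 and Q = 25/2706 ≈ 0.009239.
Under the Kimura two-parameter model, d = −½ ln(1 − 2P − Q) − ¼ ln(1 − 2Q).
1 − 2P − Q = 0.944937, giving −½ ln(0.944937) = 0.028319.
1 − 2Q = 0.981522, giving −¼ ln(0.981522) = 0.004663.
d = 0.028319 + 0.004663 = 0.032982.

0.033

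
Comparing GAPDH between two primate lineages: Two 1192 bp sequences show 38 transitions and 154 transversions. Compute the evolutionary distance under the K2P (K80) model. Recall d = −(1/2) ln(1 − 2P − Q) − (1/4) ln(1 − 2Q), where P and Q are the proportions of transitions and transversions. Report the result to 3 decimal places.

P = 38/1192 ≈ 0.031879 and Q = 154/1192 ≈ 0.129195.
Under the Kimura two-parameter model, d = −½ ln(1 − 2P − Q) − ¼ ln(1 − 2Q).
1 − 2P − Q = 0.807047, giving −½ ln(0.807047) = 0.107187.
1 − 2Q = 0.74161, giving −¼ ln(0.74161) = 0.074733.
d = 0.107187 + 0.074733 = 0.181920.

0.182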